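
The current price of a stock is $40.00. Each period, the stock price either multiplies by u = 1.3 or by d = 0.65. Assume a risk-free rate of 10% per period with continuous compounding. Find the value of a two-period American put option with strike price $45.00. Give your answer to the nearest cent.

$7.08

Risk-neutral probability p = (e^0.1 − 0.65)/(1.3 − 0.65) = 0.4552/0.6500 = 0.7003
Terminal stock prices: S_uu = 67.6, S_ud = 33.8, S_dd = 16.9
Terminal payoffs (K − S): max(-22.6, 0) = 0, max(11.2, 0) = 11.2, max(28.1, 0) = 28.1
Node u (S = 52): continuation = e^(−0.1)·[0.7003·0.0000 + 0.2997·11.2000] = 3.0376; exercise value = 0.0000 ≤ continuation, so V_u = 3.0376
Node d (S = 26): continuation = e^(−0.1)·[0.7003·11.2000 + 0.2997·28.1000] = 14.7177; exercise value = 19.0000 > continuation, so V_d = 19.0000 (exercise)
Node 0 (S = 40): continuation = e^(−0.1)·[0.7003·3.0376 + 0.2997·19.0000] = 7.0777; exercise value = 5.0000 ≤ continuation, so V_0 = 7.0777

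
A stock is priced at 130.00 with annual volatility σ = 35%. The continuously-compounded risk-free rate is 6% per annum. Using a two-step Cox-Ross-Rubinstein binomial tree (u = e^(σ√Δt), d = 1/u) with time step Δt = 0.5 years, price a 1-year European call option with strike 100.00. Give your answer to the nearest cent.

CRR parameters: u = e^(σ√Δt) = e^(0.35·√0.5) = 1.2808, d = 1/u = 0.7808
Per-period rate: rΔt = 0.06·0.5 = 0.03, so R = e^0.03 = 1.0305
Risk-neutral probability p = (e^0.03 − 0.7808)/(1.2808 − 0.7808) = 0.2497/0.5000 = 0.4993
Terminal stock prices: S_uu = 213.3, S_ud = 130, S_dd = 79.25
Terminal payoffs (S − K): max(113.3, 0) = 113.3, max(30, 0) = 30, max(-20.75, 0) = 0
Node u (S = 166.5): V_u = e^(−0.03)·[0.4993·113.2594 + 0.5007·30.0000] = 69.4599
Node d (S = 101.5): V_d = e^(−0.03)·[0.4993·30.0000 + 0.5007·0.0000] = 14.5376
Node 0 (S = 130): V_0 = e^(−0.03)·[0.4993·69.4599 + 0.5007·14.5376] = 40.7226

40.72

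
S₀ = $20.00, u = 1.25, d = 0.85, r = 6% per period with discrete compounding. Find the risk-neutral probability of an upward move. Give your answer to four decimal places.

Risk-neutral probability p = (1 + 0.06 − 0.85)/(1.25 − 0.85) = 0.2100/0.4000 = 0.5250

p = 0.5250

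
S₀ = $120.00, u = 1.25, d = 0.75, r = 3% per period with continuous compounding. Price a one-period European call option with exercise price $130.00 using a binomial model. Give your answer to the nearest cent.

$10.89

Risk-neutral probability p = (e^0.03 − 0.75)/(1.25 − 0.75) = 0.2805/0.5000 = 0.5609
Terminal stock prices: S_u = 150, S_d = 90
Terminal payoffs (S − K): max(20, 0) = 20, max(-40, 0) = 0
Node 0 (S = 120): V_0 = e^(−0.03)·[0.5609·20.0000 + 0.4391·0.0000] = 10.8866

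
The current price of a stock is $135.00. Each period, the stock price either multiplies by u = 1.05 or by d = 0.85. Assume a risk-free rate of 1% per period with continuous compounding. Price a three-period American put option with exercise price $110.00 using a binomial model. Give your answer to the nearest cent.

$0.96

Risk-neutral probability p = (e^0.01 − 0.85)/(1.05 − 0.85) = 0.1601/0.2000 = 0.8003
Terminal stock prices: S_uuu = 156.3, S_uud = 126.5, S_udd = 102.4, S_ddd = 82.91
Terminal payoffs (K − S): max(-46.28, 0) = 0, max(-16.51, 0) = 0, max(7.586, 0) = 7.586, max(27.09, 0) = 27.09
Node uu (S = 148.8): continuation = e^(−0.01)·[0.8003·0.0000 + 0.1997·0.0000] = 0.0000; exercise value = 0.0000 ≤ continuation, so V_uu = 0.0000
Node ud (S = 120.5): continuation = e^(−0.01)·[0.8003·0.0000 + 0.1997·7.5856] = 1.5001; exercise value = 0.0000 ≤ continuation, so V_ud = 1.5001
Node dd (S = 97.54): continuation = e^(−0.01)·[0.8003·7.5856 + 0.1997·27.0931] = 11.3680; exercise value = 12.4625 > continuation, so V_dd = 12.4625 (exercise)
Node u (S = 141.8): continuation = e^(−0.01)·[0.8003·0.0000 + 0.1997·1.5001] = 0.2967; exercise value = 0.0000 ≤ continuation, so V_u = 0.2967
Node d (S = 114.8): continuation = e^(−0.01)·[0.8003·1.5001 + 0.1997·12.4625] = 3.6532; exercise value = 0.0000 ≤ continuation, so V_d = 3.6532
Node 0 (S = 135): continuation = e^(−0.01)·[0.8003·0.2967 + 0.1997·3.6532] = 0.9575; exercise value = 0.0000 ≤ continuation, so V_0 = 0.9575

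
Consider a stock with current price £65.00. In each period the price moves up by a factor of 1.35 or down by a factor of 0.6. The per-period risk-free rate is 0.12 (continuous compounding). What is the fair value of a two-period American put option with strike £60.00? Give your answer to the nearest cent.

Risk-neutral probability p = (e^0.12 − 0.6)/(1.35 − 0.6) = 0.5275/0.7500 = 0.7033
Terminal stock prices: S_uu = 118.5, S_ud = 52.65, S_dd = 23.4
Terminal payoffs (K − S): max(-58.46, 0) = 0, max(7.35, 0) = 7.35, max(36.6, 0) = 36.6
Node u (S = 87.75): continuation = e^(−0.12)·[0.7033·0.0000 + 0.2967·7.3500] = 1.9340; exercise value = 0.0000 ≤ continuation, so V_u = 1.9340
Node d (S = 39): continuation = e^(−0.12)·[0.7033·7.3500 + 0.2967·36.6000] = 14.2152; exercise value = 21.0000 > continuation, so V_d = 21.0000 (exercise)
Node 0 (S = 65): continuation = e^(−0.12)·[0.7033·1.9340 + 0.2967·21.0000] = 6.7320; exercise value = 0.0000 ≤ continuation, so V_0 = 6.7320

£6.73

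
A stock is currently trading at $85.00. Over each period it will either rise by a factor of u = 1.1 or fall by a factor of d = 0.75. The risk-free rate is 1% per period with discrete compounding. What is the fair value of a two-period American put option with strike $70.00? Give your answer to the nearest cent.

$1.59

Risk-neutral probability p = (1 + 0.01 − 0.75)/(1.1 − 0.75) = 0.2600/0.3500 = 0.7429
Terminal stock prices: S_uu = 102.9, S_ud = 70.13, S_dd = 47.81
Terminal payoffs (K − S): max(-32.85, 0) = 0, max(-0.125, 0) = 0, max(22.19, 0) = 22.19
Node u (S = 93.5): continuation = 1/1.01·[0.7429·0.0000 + 0.2571·0.0000] = 0.0000; exercise value = 0.0000 ≤ continuation, so V_u = 0.0000
Node d (S = 63.75): continuation = 1/1.01·[0.7429·0.0000 + 0.2571·22.1875] = 5.6489; exercise value = 6.2500 > continuation, so V_d = 6.2500 (exercise)
Node 0 (S = 85): continuation = 1/1.01·[0.7429·0.0000 + 0.2571·6.2500] = 1.5912; exercise value = 0.0000 ≤ continuation, so V_0 = 1.5912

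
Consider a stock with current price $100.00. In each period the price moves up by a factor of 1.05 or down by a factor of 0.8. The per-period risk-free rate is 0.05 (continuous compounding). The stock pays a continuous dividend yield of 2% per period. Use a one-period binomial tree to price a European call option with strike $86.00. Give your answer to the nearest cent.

$16.66

Per-period risk-free factor R = e^0.05 = 1.0513; dividend-adjusted growth = e^(0.05−0.02) = 1.0305.
Risk-neutral probability p = (1.0305 − 0.8)/(1.05 − 0.8) = 0.2305/0.2500 = 0.9218
Terminal stock prices: S_u = 105, S_d = 80
Terminal payoffs (S − K): max(19, 0) = 19, max(-6, 0) = 0
Node 0 (S = 100): V_0 = e^(−0.05)·[0.9218·19.0000 + 0.0782·0.0000] = 16.6604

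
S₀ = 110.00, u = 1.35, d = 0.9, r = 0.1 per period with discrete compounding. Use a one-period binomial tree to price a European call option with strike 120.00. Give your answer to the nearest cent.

11.52

Risk-neutral probability p = (1 + 0.1 − 0.9)/(1.35 − 0.9) = 0.2000/0.4500 = 0.4444
Terminal stock prices: S_u = 148.5, S_d = 99
Terminal payoffs (S − K): max(28.5, 0) = 28.5, max(-21, 0) = 0
Node 0 (S = 110): V_0 = 1/1.1·[0.4444·28.5000 + 0.5556·0.0000] = 11.5152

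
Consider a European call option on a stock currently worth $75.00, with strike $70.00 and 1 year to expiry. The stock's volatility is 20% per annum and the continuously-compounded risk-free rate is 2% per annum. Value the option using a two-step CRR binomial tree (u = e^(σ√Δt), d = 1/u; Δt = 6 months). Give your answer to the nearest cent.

CRR parameters: u = e^(σ√Δt) = e^(0.2·√0.5) = 1.1519, d = 1/u = 0.8681
Per-period rate: rΔt = 0.02·0.5 = 0.01, so R = e^0.01 = 1.0101
Risk-neutral probability p = (e^0.01 − 0.8681)/(1.1519 − 0.8681) = 0.1419/0.2838 = 0.5001
Terminal stock prices: S_uu = 99.52, S_ud = 75, S_dd = 56.52
Terminal payoffs (S − K): max(29.52, 0) = 29.52, max(5, 0) = 5, max(-13.48, 0) = 0
Node u (S = 86.39): V_u = e^(−0.01)·[0.5001·29.5172 + 0.4999·5.0000] = 17.0898
Node d (S = 65.11): V_d = e^(−0.01)·[0.5001·5.0000 + 0.4999·0.0000] = 2.4757
Node 0 (S = 75): V_0 = e^(−0.01)·[0.5001·17.0898 + 0.4999·2.4757] = 9.6871

$9.69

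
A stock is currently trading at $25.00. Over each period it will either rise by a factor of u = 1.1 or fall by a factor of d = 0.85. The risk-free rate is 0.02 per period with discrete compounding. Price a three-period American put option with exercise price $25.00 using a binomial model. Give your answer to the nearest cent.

$1.52

Risk-neutral probability p = (1 + 0.02 − 0.85)/(1.1 − 0.85) = 0.1700/0.2500 = 0.6800
Terminal stock prices: S_uuu = 33.28, S_uud = 25.71, S_udd = 19.87, S_ddd = 15.35
Terminal payoffs (K − S): max(-8.275, 0) = 0, max(-0.7125, 0) = 0, max(5.131, 0) = 5.131, max(9.647, 0) = 9.647
Node uu (S = 30.25): continuation = 1/1.02·[0.6800·0.0000 + 0.3200·0.0000] = 0.0000; exercise value = 0.0000 ≤ continuation, so V_uu = 0.0000
Node ud (S = 23.38): continuation = 1/1.02·[0.6800·0.0000 + 0.3200·5.1312] = 1.6098; exercise value = 1.6250 > continuation, so V_ud = 1.6250 (exercise)
Node dd (S = 18.06): continuation = 1/1.02·[0.6800·5.1312 + 0.3200·9.6469] = 6.4473; exercise value = 6.9375 > continuation, so V_dd = 6.9375 (exercise)
Node u (S = 27.5): continuation = 1/1.02·[0.6800·0.0000 + 0.3200·1.6250] = 0.5098; exercise value = 0.0000 ≤ continuation, so V_u = 0.5098
Node d (S = 21.25): continuation = 1/1.02·[0.6800·1.6250 + 0.3200·6.9375] = 3.2598; exercise value = 3.7500 > continuation, so V_d = 3.7500 (exercise)
Node 0 (S = 25): continuation = 1/1.02·[0.6800·0.5098 + 0.3200·3.7500] = 1.5163; exercise value = 0.0000 ≤ continuation, so V_0 = 1.5163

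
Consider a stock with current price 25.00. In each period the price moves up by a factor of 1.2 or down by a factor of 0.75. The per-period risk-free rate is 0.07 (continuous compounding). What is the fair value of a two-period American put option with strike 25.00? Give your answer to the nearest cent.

Risk-neutral probability p = (e^0.07 − 0.75)/(1.2 − 0.75) = 0.3225/0.4500 = 0.7167
Terminal stock prices: S_uu = 36, S_ud = 22.5, S_dd = 14.06
Terminal payoffs (K − S): max(-11, 0) = 0, max(2.5, 0) = 2.5, max(10.94, 0) = 10.94
Node u (S = 30): continuation = e^(−0.07)·[0.7167·0.0000 + 0.2833·2.5000] = 0.6604; exercise value = 0.0000 ≤ continuation, so V_u = 0.6604
Node d (S = 18.75): continuation = e^(−0.07)·[0.7167·2.5000 + 0.2833·10.9375] = 4.5598; exercise value = 6.2500 > continuation, so V_d = 6.2500 (exercise)
Node 0 (S = 25): continuation = e^(−0.07)·[0.7167·0.6604 + 0.2833·6.2500] = 2.0923; exercise value = 0.0000 ≤ continuation, so V_0 = 2.0923

2.09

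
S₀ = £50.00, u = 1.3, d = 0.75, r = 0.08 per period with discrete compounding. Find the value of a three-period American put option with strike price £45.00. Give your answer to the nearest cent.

£3.60

Risk-neutral probability p = (1 + 0.08 − 0.75)/(1.3 − 0.75) = 0.3300/0.5500 = 0.6000
Terminal stock prices: S_uuu = 109.9, S_uud = 63.38, S_udd = 36.56, S_ddd = 21.09
Terminal payoffs (K − S): max(-64.85, 0) = 0, max(-18.38, 0) = 0, max(8.438, 0) = 8.438, max(23.91, 0) = 23.91
Node uu (S = 84.5): continuation = 1/1.08·[0.6000·0.0000 + 0.4000·0.0000] = 0.0000; exercise value = 0.0000 ≤ continuation, so V_uu = 0.0000
Node ud (S = 48.75): continuation = 1/1.08·[0.6000·0.0000 + 0.4000·8.4375] = 3.1250; exercise value = 0.0000 ≤ continuation, so V_ud = 3.1250
Node dd (S = 28.12): continuation = 1/1.08·[0.6000·8.4375 + 0.4000·23.9062] = 13.5417; exercise value = 16.8750 > continuation, so V_dd = 16.8750 (exercise)
Node u (S = 65): continuation = 1/1.08·[0.6000·0.0000 + 0.4000·3.1250] = 1.1574; exercise value = 0.0000 ≤ continuation, so V_u = 1.1574
Node d (S = 37.5): continuation = 1/1.08·[0.6000·3.1250 + 0.4000·16.8750] = 7.9861; exercise value = 7.5000 ≤ continuation, so V_d = 7.9861
Node 0 (S = 50): continuation = 1/1.08·[0.6000·1.1574 + 0.4000·7.9861] = 3.6008; exercise value = 0.0000 ≤ continuation, so V_0 = 3.6008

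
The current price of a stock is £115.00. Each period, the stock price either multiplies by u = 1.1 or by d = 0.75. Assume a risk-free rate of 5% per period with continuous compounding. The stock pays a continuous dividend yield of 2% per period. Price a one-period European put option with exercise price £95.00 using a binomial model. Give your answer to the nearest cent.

£1.65

Per-period risk-free factor R = e^0.05 = 1.0513; dividend-adjusted growth = e^(0.05−0.02) = 1.0305.
Risk-neutral probability p = (1.0305 − 0.75)/(1.1 − 0.75) = 0.2805/0.3500 = 0.8013
Terminal stock prices: S_u = 126.5, S_d = 86.25
Terminal payoffs (K − S): max(-31.5, 0) = 0, max(8.75, 0) = 8.75
Node 0 (S = 115): V_0 = e^(−0.05)·[0.8013·0.0000 + 0.1987·8.7500] = 1.6538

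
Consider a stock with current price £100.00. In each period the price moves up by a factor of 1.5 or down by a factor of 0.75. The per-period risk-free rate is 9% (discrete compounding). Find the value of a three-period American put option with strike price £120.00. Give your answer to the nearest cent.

£26.30

Risk-neutral probability p = (1 + 0.09 − 0.75)/(1.5 − 0.75) = 0.3400/0.7500 = 0.4533
Terminal stock prices: S_uuu = 337.5, S_uud = 168.8, S_udd = 84.38, S_ddd = 42.19
Terminal payoffs (K − S): max(-217.5, 0) = 0, max(-48.75, 0) = 0, max(35.62, 0) = 35.62, max(77.81, 0) = 77.81
Node uu (S = 225): continuation = 1/1.09·[0.4533·0.0000 + 0.5467·0.0000] = 0.0000; exercise value = 0.0000 ≤ continuation, so V_uu = 0.0000
Node ud (S = 112.5): continuation = 1/1.09·[0.4533·0.0000 + 0.5467·35.6250] = 17.8670; exercise value = 7.5000 ≤ continuation, so V_ud = 17.8670
Node dd (S = 56.25): continuation = 1/1.09·[0.4533·35.6250 + 0.5467·77.8125] = 53.8417; exercise value = 63.7500 > continuation, so V_dd = 63.7500 (exercise)
Node u (S = 150): continuation = 1/1.09·[0.4533·0.0000 + 0.5467·17.8670] = 8.9608; exercise value = 0.0000 ≤ continuation, so V_u = 8.9608
Node d (S = 75): continuation = 1/1.09·[0.4533·17.8670 + 0.5467·63.7500] = 39.4034; exercise value = 45.0000 > continuation, so V_d = 45.0000 (exercise)
Node 0 (S = 100): continuation = 1/1.09·[0.4533·8.9608 + 0.5467·45.0000] = 26.2956; exercise value = 20.0000 ≤ continuation, so V_0 = 26.2956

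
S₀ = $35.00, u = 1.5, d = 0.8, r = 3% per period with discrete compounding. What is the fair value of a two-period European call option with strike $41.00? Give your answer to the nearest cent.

$4.26

Risk-neutral probability p = (1 + 0.03 − 0.8)/(1.5 − 0.8) = 0.2300/0.7000 = 0.3286
Terminal stock prices: S_uu = 78.75, S_ud = 42, S_dd = 22.4
Terminal payoffs (S − K): max(37.75, 0) = 37.75, max(1, 0) = 1, max(-18.6, 0) = 0
Node u (S = 52.5): V_u = 1/1.03·[0.3286·37.7500 + 0.6714·1.0000] = 12.6942
Node d (S = 28): V_d = 1/1.03·[0.3286·1.0000 + 0.6714·0.0000] = 0.3190
Node 0 (S = 35): V_0 = 1/1.03·[0.3286·12.6942 + 0.6714·0.3190] = 4.2574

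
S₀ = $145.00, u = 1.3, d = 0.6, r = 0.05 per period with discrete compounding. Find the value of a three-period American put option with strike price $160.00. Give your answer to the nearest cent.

Risk-neutral probability p = (1 + 0.05 − 0.6)/(1.3 − 0.6) = 0.4500/0.7000 = 0.6429
Terminal stock prices: S_uuu = 318.6, S_uud = 147, S_udd = 67.86, S_ddd = 31.32
Terminal payoffs (K − S): max(-158.6, 0) = 0, max(12.97, 0) = 12.97, max(92.14, 0) = 92.14, max(128.7, 0) = 128.7
Node uu (S = 245.1): continuation = 1/1.05·[0.6429·0.0000 + 0.3571·12.9700] = 4.4116; exercise value = 0.0000 ≤ continuation, so V_uu = 4.4116
Node ud (S = 113.1): continuation = 1/1.05·[0.6429·12.9700 + 0.3571·92.1400] = 39.2810; exercise value = 46.9000 > continuation, so V_ud = 46.9000 (exercise)
Node dd (S = 52.2): continuation = 1/1.05·[0.6429·92.1400 + 0.3571·128.6800] = 100.1810; exercise value = 107.8000 > continuation, so V_dd = 107.8000 (exercise)
Node u (S = 188.5): continuation = 1/1.05·[0.6429·4.4116 + 0.3571·46.9000] = 18.6533; exercise value = 0.0000 ≤ continuation, so V_u = 18.6533
Node d (S = 87): continuation = 1/1.05·[0.6429·46.9000 + 0.3571·107.8000] = 65.3810; exercise value = 73.0000 > continuation, so V_d = 73.0000 (exercise)
Node 0 (S = 145): continuation = 1/1.05·[0.6429·18.6533 + 0.3571·73.0000] = 36.2503; exercise value = 15.0000 ≤ continuation, so V_0 = 36.2503

$36.25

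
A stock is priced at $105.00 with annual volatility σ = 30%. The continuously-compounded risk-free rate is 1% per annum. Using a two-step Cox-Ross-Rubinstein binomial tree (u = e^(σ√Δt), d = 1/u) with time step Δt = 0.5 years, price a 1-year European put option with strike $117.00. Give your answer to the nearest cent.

$19.90

CRR parameters: u = e^(σ√Δt) = e^(0.3·√0.5) = 1.2363, d = 1/u = 0.8089
Per-period rate: rΔt = 0.01·0.5 = 0.005, so R = e^0.005 = 1.0050
Risk-neutral probability p = (e^0.005 − 0.8089)/(1.2363 − 0.8089) = 0.1962/0.4275 = 0.4589
Terminal stock prices: S_uu = 160.5, S_ud = 105, S_dd = 68.7
Terminal payoffs (K − S): max(-43.49, 0) = 0, max(12, 0) = 12, max(48.3, 0) = 48.3
Node u (S = 129.8): V_u = e^(−0.005)·[0.4589·0.0000 + 0.5411·12.0000] = 6.4609
Node d (S = 84.93): V_d = e^(−0.005)·[0.4589·12.0000 + 0.5411·48.3036] = 31.4864
Node 0 (S = 105): V_0 = e^(−0.005)·[0.4589·6.4609 + 0.5411·31.4864] = 19.9026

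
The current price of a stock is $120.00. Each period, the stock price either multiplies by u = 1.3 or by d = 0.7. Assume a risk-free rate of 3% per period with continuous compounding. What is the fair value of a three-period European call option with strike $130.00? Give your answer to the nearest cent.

Risk-neutral probability p = (e^0.03 − 0.7)/(1.3 − 0.7) = 0.3305/0.6000 = 0.5508
Terminal stock prices: S_uuu = 263.6, S_uud = 142, S_udd = 76.44, S_ddd = 41.16
Terminal payoffs (S − K): max(133.6, 0) = 133.6, max(11.96, 0) = 11.96, max(-53.56, 0) = 0, max(-88.84, 0) = 0
Node uu (S = 202.8): V_uu = e^(−0.03)·[0.5508·133.6400 + 0.4492·11.9600] = 76.6421
Node ud (S = 109.2): V_ud = e^(−0.03)·[0.5508·11.9600 + 0.4492·0.0000] = 6.3924
Node dd (S = 58.8): V_dd = e^(−0.03)·[0.5508·0.0000 + 0.4492·0.0000] = 0.0000
Node u (S = 156): V_u = e^(−0.03)·[0.5508·76.6421 + 0.4492·6.3924] = 43.7505
Node d (S = 84): V_d = e^(−0.03)·[0.5508·6.3924 + 0.4492·0.0000] = 3.4166
Node 0 (S = 120): V_0 = e^(−0.03)·[0.5508·43.7505 + 0.4492·3.4166] = 24.8733

$24.87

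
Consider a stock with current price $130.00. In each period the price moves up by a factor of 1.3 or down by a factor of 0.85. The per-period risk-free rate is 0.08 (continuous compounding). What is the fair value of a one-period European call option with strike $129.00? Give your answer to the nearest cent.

$19.14

Risk-neutral probability p = (e^0.08 − 0.85)/(1.3 − 0.85) = 0.2333/0.4500 = 0.5184
Terminal stock prices: S_u = 169, S_d = 110.5
Terminal payoffs (S − K): max(40, 0) = 40, max(-18.5, 0) = 0
Node 0 (S = 130): V_0 = e^(−0.08)·[0.5184·40.0000 + 0.4816·0.0000] = 19.1423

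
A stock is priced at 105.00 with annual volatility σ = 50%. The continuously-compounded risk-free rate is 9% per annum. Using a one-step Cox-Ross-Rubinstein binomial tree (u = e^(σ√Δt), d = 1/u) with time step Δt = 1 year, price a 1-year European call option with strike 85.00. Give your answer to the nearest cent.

CRR parameters: u = e^(σ√Δt) = e^(0.5·√1) = 1.6487, d = 1/u = 0.6065
Per-period rate: rΔt = 0.09·1 = 0.09, so R = e^0.09 = 1.0942
Risk-neutral probability p = (e^0.09 − 0.6065)/(1.6487 − 0.6065) = 0.4876/1.0422 = 0.4679
Terminal stock prices: S_u = 173.1, S_d = 63.69
Terminal payoffs (S − K): max(88.12, 0) = 88.12, max(-21.31, 0) = 0
Node 0 (S = 105): V_0 = e^(−0.09)·[0.4679·88.1157 + 0.5321·0.0000] = 37.6810

37.68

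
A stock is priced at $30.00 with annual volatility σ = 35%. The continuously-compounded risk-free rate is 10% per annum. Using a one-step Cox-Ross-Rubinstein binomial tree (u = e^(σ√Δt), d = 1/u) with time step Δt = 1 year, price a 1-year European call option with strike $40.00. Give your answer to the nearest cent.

CRR parameters: u = e^(σ√Δt) = e^(0.35·√1) = 1.4191, d = 1/u = 0.7047
Per-period rate: rΔt = 0.1·1 = 0.1, so R = e^0.1 = 1.1052
Risk-neutral probability p = (e^0.1 − 0.7047)/(1.4191 − 0.7047) = 0.4005/0.7144 = 0.5606
Terminal stock prices: S_u = 42.57, S_d = 21.14
Terminal payoffs (S − K): max(2.572, 0) = 2.572, max(-18.86, 0) = 0
Node 0 (S = 30): V_0 = e^(−0.1)·[0.5606·2.5720 + 0.4394·0.0000] = 1.3047

$1.30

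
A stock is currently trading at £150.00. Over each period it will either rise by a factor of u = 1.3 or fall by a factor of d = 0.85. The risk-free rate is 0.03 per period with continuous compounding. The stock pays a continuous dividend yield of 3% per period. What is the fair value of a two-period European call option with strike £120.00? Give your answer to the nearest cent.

Per-period risk-free factor R = e^0.03 = 1.0305; dividend-adjusted growth = e^(0.03−0.03) = 1.0000.
Risk-neutral probability p = (1.0000 − 0.85)/(1.3 − 0.85) = 0.1500/0.4500 = 0.3333
Terminal stock prices: S_uu = 253.5, S_ud = 165.8, S_dd = 108.4
Terminal payoffs (S − K): max(133.5, 0) = 133.5, max(45.75, 0) = 45.75, max(-11.63, 0) = 0
Node u (S = 195): V_u = e^(−0.03)·[0.3333·133.5000 + 0.6667·45.7500] = 72.7834
Node d (S = 127.5): V_d = e^(−0.03)·[0.3333·45.7500 + 0.6667·0.0000] = 14.7993
Node 0 (S = 150): V_0 = e^(−0.03)·[0.3333·72.7834 + 0.6667·14.7993] = 33.1187

£33.12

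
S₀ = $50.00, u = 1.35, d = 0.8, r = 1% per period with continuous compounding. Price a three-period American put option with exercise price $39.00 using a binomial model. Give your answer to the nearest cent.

$3.07

Risk-neutral probability p = (e^0.01 − 0.8)/(1.35 − 0.8) = 0.2101/0.5500 = 0.3819
Terminal stock prices: S_uuu = 123, S_uud = 72.9, S_udd = 43.2, S_ddd = 25.6
Terminal payoffs (K − S): max(-84.02, 0) = 0, max(-33.9, 0) = 0, max(-4.2, 0) = 0, max(13.4, 0) = 13.4
Node uu (S = 91.13): continuation = e^(−0.01)·[0.3819·0.0000 + 0.6181·0.0000] = 0.0000; exercise value = 0.0000 ≤ continuation, so V_uu = 0.0000
Node ud (S = 54): continuation = e^(−0.01)·[0.3819·0.0000 + 0.6181·0.0000] = 0.0000; exercise value = 0.0000 ≤ continuation, so V_ud = 0.0000
Node dd (S = 32): continuation = e^(−0.01)·[0.3819·0.0000 + 0.6181·13.4000] = 8.2000; exercise value = 7.0000 ≤ continuation, so V_dd = 8.2000
Node u (S = 67.5): continuation = e^(−0.01)·[0.3819·0.0000 + 0.6181·0.0000] = 0.0000; exercise value = 0.0000 ≤ continuation, so V_u = 0.0000
Node d (S = 40): continuation = e^(−0.01)·[0.3819·0.0000 + 0.6181·8.2000] = 5.0179; exercise value = 0.0000 ≤ continuation, so V_d = 5.0179
Node 0 (S = 50): continuation = e^(−0.01)·[0.3819·0.0000 + 0.6181·5.0179] = 3.0707; exercise value = 0.0000 ≤ continuation, so V_0 = 3.0707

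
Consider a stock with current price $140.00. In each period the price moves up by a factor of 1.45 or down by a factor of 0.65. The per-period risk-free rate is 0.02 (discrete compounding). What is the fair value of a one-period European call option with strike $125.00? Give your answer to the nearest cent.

$35.37

Risk-neutral probability p = (1 + 0.02 − 0.65)/(1.45 − 0.65) = 0.3700/0.8000 = 0.4625
Terminal stock prices: S_u = 203, S_d = 91
Terminal payoffs (S − K): max(78, 0) = 78, max(-34, 0) = 0
Node 0 (S = 140): V_0 = 1/1.02·[0.4625·78.0000 + 0.5375·0.0000] = 35.3676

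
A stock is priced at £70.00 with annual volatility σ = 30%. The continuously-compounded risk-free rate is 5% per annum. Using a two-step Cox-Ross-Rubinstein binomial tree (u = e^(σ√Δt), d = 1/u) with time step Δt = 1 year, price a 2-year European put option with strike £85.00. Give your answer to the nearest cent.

CRR parameters: u = e^(σ√Δt) = e^(0.3·√1) = 1.3499, d = 1/u = 0.7408
Per-period rate: rΔt = 0.05·1 = 0.05, so R = e^0.05 = 1.0513
Risk-neutral probability p = (e^0.05 − 0.7408)/(1.3499 − 0.7408) = 0.3105/0.6090 = 0.5097
Terminal stock prices: S_uu = 127.5, S_ud = 70, S_dd = 38.42
Terminal payoffs (K − S): max(-42.55, 0) = 0, max(15, 0) = 15, max(46.58, 0) = 46.58
Node u (S = 94.49): V_u = e^(−0.05)·[0.5097·0.0000 + 0.4903·15.0000] = 6.9952
Node d (S = 51.86): V_d = e^(−0.05)·[0.5097·15.0000 + 0.4903·46.5832] = 28.9972
Node 0 (S = 70): V_0 = e^(−0.05)·[0.5097·6.9952 + 0.4903·28.9972] = 16.9147

£16.91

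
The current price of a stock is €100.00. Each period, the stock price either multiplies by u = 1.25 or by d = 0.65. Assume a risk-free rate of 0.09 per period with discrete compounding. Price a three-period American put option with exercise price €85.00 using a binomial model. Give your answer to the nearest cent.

€6.19

Risk-neutral probability p = (1 + 0.09 − 0.65)/(1.25 − 0.65) = 0.4400/0.6000 = 0.7333
Terminal stock prices: S_uuu = 195.3, S_uud = 101.6, S_udd = 52.81, S_ddd = 27.46
Terminal payoffs (K − S): max(-110.3, 0) = 0, max(-16.56, 0) = 0, max(32.19, 0) = 32.19, max(57.54, 0) = 57.54
Node uu (S = 156.2): continuation = 1/1.09·[0.7333·0.0000 + 0.2667·0.0000] = 0.0000; exercise value = 0.0000 ≤ continuation, so V_uu = 0.0000
Node ud (S = 81.25): continuation = 1/1.09·[0.7333·0.0000 + 0.2667·32.1875] = 7.8746; exercise value = 3.7500 ≤ continuation, so V_ud = 7.8746
Node dd (S = 42.25): continuation = 1/1.09·[0.7333·32.1875 + 0.2667·57.5375] = 35.7317; exercise value = 42.7500 > continuation, so V_dd = 42.7500 (exercise)
Node u (S = 125): continuation = 1/1.09·[0.7333·0.0000 + 0.2667·7.8746] = 1.9265; exercise value = 0.0000 ≤ continuation, so V_u = 1.9265
Node d (S = 65): continuation = 1/1.09·[0.7333·7.8746 + 0.2667·42.7500] = 15.7566; exercise value = 20.0000 > continuation, so V_d = 20.0000 (exercise)
Node 0 (S = 100): continuation = 1/1.09·[0.7333·1.9265 + 0.2667·20.0000] = 6.1891; exercise value = 0.0000 ≤ continuation, so V_0 = 6.1891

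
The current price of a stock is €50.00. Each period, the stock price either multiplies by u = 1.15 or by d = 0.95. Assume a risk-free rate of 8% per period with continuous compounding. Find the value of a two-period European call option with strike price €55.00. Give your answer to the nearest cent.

Risk-neutral probability p = (e^0.08 − 0.95)/(1.15 − 0.95) = 0.1333/0.2000 = 0.6664
Terminal stock prices: S_uu = 66.12, S_ud = 54.62, S_dd = 45.12
Terminal payoffs (S − K): max(11.12, 0) = 11.12, max(-0.375, 0) = 0, max(-9.875, 0) = 0
Node u (S = 57.5): V_u = e^(−0.08)·[0.6664·11.1250 + 0.3336·0.0000] = 6.8441
Node d (S = 47.5): V_d = e^(−0.08)·[0.6664·0.0000 + 0.3336·0.0000] = 0.0000
Node 0 (S = 50): V_0 = e^(−0.08)·[0.6664·6.8441 + 0.3336·0.0000] = 4.2105

€4.21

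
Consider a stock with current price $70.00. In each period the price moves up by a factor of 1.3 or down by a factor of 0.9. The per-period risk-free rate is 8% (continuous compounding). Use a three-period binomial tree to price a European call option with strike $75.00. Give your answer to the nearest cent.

Risk-neutral probability p = (e^0.08 − 0.9)/(1.3 − 0.9) = 0.1833/0.4000 = 0.4582
Terminal stock prices: S_uuu = 153.8, S_uud = 106.5, S_udd = 73.71, S_ddd = 51.03
Terminal payoffs (S − K): max(78.79, 0) = 78.79, max(31.47, 0) = 31.47, max(-1.29, 0) = 0, max(-23.97, 0) = 0
Node uu (S = 118.3): V_uu = e^(−0.08)·[0.4582·78.7900 + 0.5418·31.4700] = 49.0663
Node ud (S = 81.9): V_ud = e^(−0.08)·[0.4582·31.4700 + 0.5418·0.0000] = 13.3114
Node dd (S = 56.7): V_dd = e^(−0.08)·[0.4582·0.0000 + 0.5418·0.0000] = 0.0000
Node u (S = 91): V_u = e^(−0.08)·[0.4582·49.0663 + 0.5418·13.3114] = 27.4119
Node d (S = 63): V_d = e^(−0.08)·[0.4582·13.3114 + 0.5418·0.0000] = 5.6306
Node 0 (S = 70): V_0 = e^(−0.08)·[0.4582·27.4119 + 0.5418·5.6306] = 14.4109

$14.41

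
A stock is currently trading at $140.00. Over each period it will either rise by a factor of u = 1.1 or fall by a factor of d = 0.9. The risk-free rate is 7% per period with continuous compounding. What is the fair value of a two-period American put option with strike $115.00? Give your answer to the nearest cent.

Risk-neutral probability p = (e^0.07 − 0.9)/(1.1 − 0.9) = 0.1725/0.2000 = 0.8625
Terminal stock prices: S_uu = 169.4, S_ud = 138.6, S_dd = 113.4
Terminal payoffs (K − S): max(-54.4, 0) = 0, max(-23.6, 0) = 0, max(1.6, 0) = 1.6
Node u (S = 154): continuation = e^(−0.07)·[0.8625·0.0000 + 0.1375·0.0000] = 0.0000; exercise value = 0.0000 ≤ continuation, so V_u = 0.0000
Node d (S = 126): continuation = e^(−0.07)·[0.8625·0.0000 + 0.1375·1.6000] = 0.2051; exercise value = 0.0000 ≤ continuation, so V_d = 0.2051
Node 0 (S = 140): continuation = e^(−0.07)·[0.8625·0.0000 + 0.1375·0.2051] = 0.0263; exercise value = 0.0000 ≤ continuation, so V_0 = 0.0263

$0.03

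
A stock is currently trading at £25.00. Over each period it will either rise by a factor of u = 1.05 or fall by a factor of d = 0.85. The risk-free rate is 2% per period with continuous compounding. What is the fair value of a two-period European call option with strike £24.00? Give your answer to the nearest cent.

£2.48

Risk-neutral probability p = (e^0.02 − 0.85)/(1.05 − 0.85) = 0.1702/0.2000 = 0.8510
Terminal stock prices: S_uu = 27.56, S_ud = 22.31, S_dd = 18.06
Terminal payoffs (S − K): max(3.562, 0) = 3.562, max(-1.688, 0) = 0, max(-5.938, 0) = 0
Node u (S = 26.25): V_u = e^(−0.02)·[0.8510·3.5625 + 0.1490·0.0000] = 2.9717
Node d (S = 21.25): V_d = e^(−0.02)·[0.8510·0.0000 + 0.1490·0.0000] = 0.0000
Node 0 (S = 25): V_0 = e^(−0.02)·[0.8510·2.9717 + 0.1490·0.0000] = 2.4788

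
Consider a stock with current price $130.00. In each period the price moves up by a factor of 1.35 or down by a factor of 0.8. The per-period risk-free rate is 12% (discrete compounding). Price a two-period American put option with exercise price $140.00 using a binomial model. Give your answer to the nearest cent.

Risk-neutral probability p = (1 + 0.12 − 0.8)/(1.35 − 0.8) = 0.3200/0.5500 = 0.5818
Terminal stock prices: S_uu = 236.9, S_ud = 140.4, S_dd = 83.2
Terminal payoffs (K − S): max(-96.93, 0) = 0, max(-0.4, 0) = 0, max(56.8, 0) = 56.8
Node u (S = 175.5): continuation = 1/1.12·[0.5818·0.0000 + 0.4182·0.0000] = 0.0000; exercise value = 0.0000 ≤ continuation, so V_u = 0.0000
Node d (S = 104): continuation = 1/1.12·[0.5818·0.0000 + 0.4182·56.8000] = 21.2078; exercise value = 36.0000 > continuation, so V_d = 36.0000 (exercise)
Node 0 (S = 130): continuation = 1/1.12·[0.5818·0.0000 + 0.4182·36.0000] = 13.4416; exercise value = 10.0000 ≤ continuation, so V_0 = 13.4416

$13.44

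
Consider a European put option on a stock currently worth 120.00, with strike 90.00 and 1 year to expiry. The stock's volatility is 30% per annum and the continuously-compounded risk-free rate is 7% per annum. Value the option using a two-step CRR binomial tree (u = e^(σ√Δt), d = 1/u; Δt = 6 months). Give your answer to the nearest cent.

2.36

CRR parameters: u = e^(σ√Δt) = e^(0.3·√0.5) = 1.2363, d = 1/u = 0.8089
Per-period rate: rΔt = 0.07·0.5 = 0.035, so R = e^0.035 = 1.0356
Risk-neutral probability p = (e^0.035 − 0.8089)/(1.2363 − 0.8089) = 0.2268/0.4275 = 0.5305
Terminal stock prices: S_uu = 183.4, S_ud = 120, S_dd = 78.51
Terminal payoffs (K − S): max(-93.42, 0) = 0, max(-30, 0) = 0, max(11.49, 0) = 11.49
Node u (S = 148.4): V_u = e^(−0.035)·[0.5305·0.0000 + 0.4695·0.0000] = 0.0000
Node d (S = 97.06): V_d = e^(−0.035)·[0.5305·0.0000 + 0.4695·11.4899] = 5.2090
Node 0 (S = 120): V_0 = e^(−0.035)·[0.5305·0.0000 + 0.4695·5.2090] = 2.3615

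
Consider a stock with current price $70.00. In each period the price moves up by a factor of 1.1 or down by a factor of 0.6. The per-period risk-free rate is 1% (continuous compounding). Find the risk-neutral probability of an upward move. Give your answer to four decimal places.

Risk-neutral probability p = (e^0.01 − 0.6)/(1.1 − 0.6) = 0.4101/0.5000 = 0.8201

p = 0.8201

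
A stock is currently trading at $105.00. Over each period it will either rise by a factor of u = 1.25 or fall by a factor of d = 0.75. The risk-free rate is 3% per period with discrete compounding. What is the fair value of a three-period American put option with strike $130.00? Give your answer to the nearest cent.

Risk-neutral probability p = (1 + 0.03 − 0.75)/(1.25 − 0.75) = 0.2800/0.5000 = 0.5600
Terminal stock prices: S_uuu = 205.1, S_uud = 123, S_udd = 73.83, S_ddd = 44.3
Terminal payoffs (K − S): max(-75.08, 0) = 0, max(6.953, 0) = 6.953, max(56.17, 0) = 56.17, max(85.7, 0) = 85.7
Node uu (S = 164.1): continuation = 1/1.03·[0.5600·0.0000 + 0.4400·6.9531] = 2.9703; exercise value = 0.0000 ≤ continuation, so V_uu = 2.9703
Node ud (S = 98.44): continuation = 1/1.03·[0.5600·6.9531 + 0.4400·56.1719] = 27.7761; exercise value = 31.5625 > continuation, so V_ud = 31.5625 (exercise)
Node dd (S = 59.06): continuation = 1/1.03·[0.5600·56.1719 + 0.4400·85.7031] = 67.1511; exercise value = 70.9375 > continuation, so V_dd = 70.9375 (exercise)
Node u (S = 131.2): continuation = 1/1.03·[0.5600·2.9703 + 0.4400·31.5625] = 15.0979; exercise value = 0.0000 ≤ continuation, so V_u = 15.0979
Node d (S = 78.75): continuation = 1/1.03·[0.5600·31.5625 + 0.4400·70.9375] = 47.4636; exercise value = 51.2500 > continuation, so V_d = 51.2500 (exercise)
Node 0 (S = 105): continuation = 1/1.03·[0.5600·15.0979 + 0.4400·51.2500] = 30.1018; exercise value = 25.0000 ≤ continuation, so V_0 = 30.1018

$30.10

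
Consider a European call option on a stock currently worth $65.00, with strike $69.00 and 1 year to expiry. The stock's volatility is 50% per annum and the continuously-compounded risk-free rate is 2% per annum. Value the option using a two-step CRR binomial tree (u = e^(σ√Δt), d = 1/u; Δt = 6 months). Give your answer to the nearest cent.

$11.20

CRR parameters: u = e^(σ√Δt) = e^(0.5·√0.5) = 1.4241, d = 1/u = 0.7022
Per-period rate: rΔt = 0.02·0.5 = 0.01, so R = e^0.01 = 1.0101
Risk-neutral probability p = (e^0.01 − 0.7022)/(1.4241 − 0.7022) = 0.3079/0.7219 = 0.4264
Terminal stock prices: S_uu = 131.8, S_ud = 65, S_dd = 32.05
Terminal payoffs (S − K): max(62.83, 0) = 62.83, max(-4, 0) = 0, max(-36.95, 0) = 0
Node u (S = 92.57): V_u = e^(−0.01)·[0.4264·62.8275 + 0.5736·0.0000] = 26.5257
Node d (S = 45.64): V_d = e^(−0.01)·[0.4264·0.0000 + 0.5736·0.0000] = 0.0000
Node 0 (S = 65): V_0 = e^(−0.01)·[0.4264·26.5257 + 0.5736·0.0000] = 11.1991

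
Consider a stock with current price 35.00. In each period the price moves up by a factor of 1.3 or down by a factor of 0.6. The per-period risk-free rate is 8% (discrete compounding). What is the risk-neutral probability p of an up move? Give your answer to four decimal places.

p = 0.6857

Risk-neutral probability p = (1 + 0.08 − 0.6)/(1.3 − 0.6) = 0.4800/0.7000 = 0.6857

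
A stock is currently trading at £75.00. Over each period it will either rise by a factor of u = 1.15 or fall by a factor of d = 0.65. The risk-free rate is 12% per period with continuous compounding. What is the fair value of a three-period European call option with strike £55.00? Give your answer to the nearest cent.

Risk-neutral probability p = (e^0.12 − 0.65)/(1.15 − 0.65) = 0.4775/0.5000 = 0.9550
Terminal stock prices: S_uuu = 114.1, S_uud = 64.47, S_udd = 36.44, S_ddd = 20.6
Terminal payoffs (S − K): max(59.07, 0) = 59.07, max(9.472, 0) = 9.472, max(-18.56, 0) = 0, max(-34.4, 0) = 0
Node uu (S = 99.19): V_uu = e^(−0.12)·[0.9550·59.0656 + 0.0450·9.4719] = 50.4069
Node ud (S = 56.06): V_ud = e^(−0.12)·[0.9550·9.4719 + 0.0450·0.0000] = 8.0227
Node dd (S = 31.69): V_dd = e^(−0.12)·[0.9550·0.0000 + 0.0450·0.0000] = 0.0000
Node u (S = 86.25): V_u = e^(−0.12)·[0.9550·50.4069 + 0.0450·8.0227] = 43.0150
Node d (S = 48.75): V_d = e^(−0.12)·[0.9550·8.0227 + 0.0450·0.0000] = 6.7953
Node 0 (S = 75): V_0 = e^(−0.12)·[0.9550·43.0150 + 0.0450·6.7953] = 36.7051

£36.71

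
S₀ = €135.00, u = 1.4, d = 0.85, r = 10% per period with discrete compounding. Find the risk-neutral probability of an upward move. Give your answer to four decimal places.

Risk-neutral probability p = (1 + 0.1 − 0.85)/(1.4 − 0.85) = 0.2500/0.5500 = 0.4545

p = 0.4545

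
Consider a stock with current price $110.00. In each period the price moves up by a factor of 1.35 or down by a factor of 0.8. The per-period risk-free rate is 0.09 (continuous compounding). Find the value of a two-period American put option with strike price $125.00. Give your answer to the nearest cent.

$17.02

Risk-neutral probability p = (e^0.09 − 0.8)/(1.35 − 0.8) = 0.2942/0.5500 = 0.5349
Terminal stock prices: S_uu = 200.5, S_ud = 118.8, S_dd = 70.4
Terminal payoffs (K − S): max(-75.48, 0) = 0, max(6.2, 0) = 6.2, max(54.6, 0) = 54.6
Node u (S = 148.5): continuation = e^(−0.09)·[0.5349·0.0000 + 0.4651·6.2000] = 2.6356; exercise value = 0.0000 ≤ continuation, so V_u = 2.6356
Node d (S = 88): continuation = e^(−0.09)·[0.5349·6.2000 + 0.4651·54.6000] = 26.2414; exercise value = 37.0000 > continuation, so V_d = 37.0000 (exercise)
Node 0 (S = 110): continuation = e^(−0.09)·[0.5349·2.6356 + 0.4651·37.0000] = 17.0172; exercise value = 15.0000 ≤ continuation, so V_0 = 17.0172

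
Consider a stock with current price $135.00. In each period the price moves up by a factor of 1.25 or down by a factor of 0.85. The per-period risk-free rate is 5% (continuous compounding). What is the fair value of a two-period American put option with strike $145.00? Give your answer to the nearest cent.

$14.65

Risk-neutral probability p = (e^0.05 − 0.85)/(1.25 − 0.85) = 0.2013/0.4000 = 0.5032
Terminal stock prices: S_uu = 210.9, S_ud = 143.4, S_dd = 97.54
Terminal payoffs (K − S): max(-65.94, 0) = 0, max(1.562, 0) = 1.562, max(47.46, 0) = 47.46
Node u (S = 168.8): continuation = e^(−0.05)·[0.5032·0.0000 + 0.4968·1.5625] = 0.7384; exercise value = 0.0000 ≤ continuation, so V_u = 0.7384
Node d (S = 114.8): continuation = e^(−0.05)·[0.5032·1.5625 + 0.4968·47.4625] = 23.1783; exercise value = 30.2500 > continuation, so V_d = 30.2500 (exercise)
Node 0 (S = 135): continuation = e^(−0.05)·[0.5032·0.7384 + 0.4968·30.2500] = 14.6493; exercise value = 10.0000 ≤ continuation, so V_0 = 14.6493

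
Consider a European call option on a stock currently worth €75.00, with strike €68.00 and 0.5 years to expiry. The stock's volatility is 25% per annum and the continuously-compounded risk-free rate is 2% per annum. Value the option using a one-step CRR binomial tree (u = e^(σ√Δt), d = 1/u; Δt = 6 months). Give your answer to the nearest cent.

€10.31

CRR parameters: u = e^(σ√Δt) = e^(0.25·√0.5) = 1.1934, d = 1/u = 0.8380
Per-period rate: rΔt = 0.02·0.5 = 0.01, so R = e^0.01 = 1.0101
Risk-neutral probability p = (e^0.01 − 0.8380)/(1.1934 − 0.8380) = 0.1721/0.3554 = 0.4842
Terminal stock prices: S_u = 89.5, S_d = 62.85
Terminal payoffs (S − K): max(21.5, 0) = 21.5, max(-5.152, 0) = 0
Node 0 (S = 75): V_0 = e^(−0.01)·[0.4842·21.5023 + 0.5158·0.0000] = 10.3078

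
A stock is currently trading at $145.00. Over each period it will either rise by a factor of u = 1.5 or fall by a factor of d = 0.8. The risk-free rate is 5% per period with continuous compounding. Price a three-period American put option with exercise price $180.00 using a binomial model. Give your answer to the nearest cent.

Risk-neutral probability p = (e^0.05 − 0.8)/(1.5 − 0.8) = 0.2513/0.7000 = 0.3590
Terminal stock prices: S_uuu = 489.4, S_uud = 261, S_udd = 139.2, S_ddd = 74.24
Terminal payoffs (K − S): max(-309.4, 0) = 0, max(-81, 0) = 0, max(40.8, 0) = 40.8, max(105.8, 0) = 105.8
Node uu (S = 326.2): continuation = e^(−0.05)·[0.3590·0.0000 + 0.6410·0.0000] = 0.0000; exercise value = 0.0000 ≤ continuation, so V_uu = 0.0000
Node ud (S = 174): continuation = e^(−0.05)·[0.3590·0.0000 + 0.6410·40.8000] = 24.8789; exercise value = 6.0000 ≤ continuation, so V_ud = 24.8789
Node dd (S = 92.8): continuation = e^(−0.05)·[0.3590·40.8000 + 0.6410·105.7600] = 78.4213; exercise value = 87.2000 > continuation, so V_dd = 87.2000 (exercise)
Node u (S = 217.5): continuation = e^(−0.05)·[0.3590·0.0000 + 0.6410·24.8789] = 15.1706; exercise value = 0.0000 ≤ continuation, so V_u = 15.1706
Node d (S = 116): continuation = e^(−0.05)·[0.3590·24.8789 + 0.6410·87.2000] = 61.6675; exercise value = 64.0000 > continuation, so V_d = 64.0000 (exercise)
Node 0 (S = 145): continuation = e^(−0.05)·[0.3590·15.1706 + 0.6410·64.0000] = 44.2058; exercise value = 35.0000 ≤ continuation, so V_0 = 44.2058

$44.21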